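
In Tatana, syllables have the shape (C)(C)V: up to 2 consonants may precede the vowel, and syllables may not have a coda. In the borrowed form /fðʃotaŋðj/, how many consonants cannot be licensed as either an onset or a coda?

Under (C)(C)V, the unsyllabifiable consonants are /f/, /ŋ/, /ð/, /j/ (no codas are permitted; onsets may contain at most 2 consonants).

4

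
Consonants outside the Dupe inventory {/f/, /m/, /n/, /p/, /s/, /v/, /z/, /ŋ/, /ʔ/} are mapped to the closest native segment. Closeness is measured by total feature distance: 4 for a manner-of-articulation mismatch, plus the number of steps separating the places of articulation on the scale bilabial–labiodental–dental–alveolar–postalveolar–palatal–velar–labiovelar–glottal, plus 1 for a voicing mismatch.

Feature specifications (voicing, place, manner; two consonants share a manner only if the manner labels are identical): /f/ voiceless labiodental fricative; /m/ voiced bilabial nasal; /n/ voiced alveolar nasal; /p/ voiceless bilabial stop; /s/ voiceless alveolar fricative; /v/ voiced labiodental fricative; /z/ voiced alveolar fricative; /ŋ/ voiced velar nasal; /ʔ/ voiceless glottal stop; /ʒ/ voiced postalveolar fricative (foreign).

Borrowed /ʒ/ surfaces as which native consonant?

/z/ is closest: same manner (fricative), place distance 1 (postalveolar→alveolar), same voicing; total 1. Next closest is /s/ at distance 2.

z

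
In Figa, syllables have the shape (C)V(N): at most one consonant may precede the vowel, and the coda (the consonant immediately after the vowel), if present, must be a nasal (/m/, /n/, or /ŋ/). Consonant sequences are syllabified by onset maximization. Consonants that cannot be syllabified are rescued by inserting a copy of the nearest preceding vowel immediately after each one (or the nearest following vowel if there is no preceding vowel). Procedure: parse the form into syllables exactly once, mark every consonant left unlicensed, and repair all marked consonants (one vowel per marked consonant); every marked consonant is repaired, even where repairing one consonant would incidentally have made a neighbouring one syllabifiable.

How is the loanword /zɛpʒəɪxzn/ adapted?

Under (C)V(N), the unsyllabifiable consonants are /p/, /x/, /z/, /n/ (only a nasal (/m/, /n/, or /ŋ/) is licensed in coda position; onsets are limited to one consonant).
Each unlicensed consonant becomes the onset of a new syllable: /p/ → /pɛ/, /x/ → /xɪ/, /z/ → /zɪ/, /n/ → /nɪ/.

zɛpɛʒəɪxɪzɪnɪ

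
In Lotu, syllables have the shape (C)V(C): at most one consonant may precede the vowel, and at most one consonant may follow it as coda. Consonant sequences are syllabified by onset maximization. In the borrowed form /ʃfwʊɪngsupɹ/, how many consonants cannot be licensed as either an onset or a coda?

4

The consonants /ʃ/, /f/, /g/, /ɹ/ cannot be parsed into a legal (C)V(C) syllable (at most one coda consonant is licensed; onsets are limited to one consonant).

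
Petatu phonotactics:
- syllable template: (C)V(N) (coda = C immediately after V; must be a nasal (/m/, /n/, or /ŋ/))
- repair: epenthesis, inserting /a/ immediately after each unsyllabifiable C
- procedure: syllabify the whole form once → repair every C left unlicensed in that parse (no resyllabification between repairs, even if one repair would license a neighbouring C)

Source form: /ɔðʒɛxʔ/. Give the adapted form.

ɔðaʒɛxaʔa

Syllabifying with onset maximization leaves /ð/, /x/, /ʔ/ stranded (only a nasal (/m/, /n/, or /ŋ/) is licensed in coda position; onsets are limited to one consonant).
Inserting the epenthetic vowel yields /ð/ → /ða/, /x/ → /xa/, /ʔ/ → /ʔa/.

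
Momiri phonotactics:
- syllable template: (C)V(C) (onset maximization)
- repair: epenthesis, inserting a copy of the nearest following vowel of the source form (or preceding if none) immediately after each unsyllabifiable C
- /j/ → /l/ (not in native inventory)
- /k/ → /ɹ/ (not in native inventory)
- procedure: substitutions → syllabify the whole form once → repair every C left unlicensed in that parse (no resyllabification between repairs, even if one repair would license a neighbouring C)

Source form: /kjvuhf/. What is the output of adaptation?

Substitution: /k/ → /ɹ/, /j/ → /l/, giving /ɹlvuhf/.
Under (C)V(C), the unsyllabifiable consonants are /ɹ/, /l/, /f/ (at most one coda consonant is licensed; onsets are limited to one consonant).
Each unlicensed consonant becomes the onset of a new syllable: /ɹ/ → /ɹu/, /l/ → /lu/, /f/ → /fu/.

ɹuluvuhfu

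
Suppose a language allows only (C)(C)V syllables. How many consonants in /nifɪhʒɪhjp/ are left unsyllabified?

3

Syllabifying with onset maximization leaves /h/, /j/, /p/ stranded (no codas are permitted; onsets may contain at most 2 consonants).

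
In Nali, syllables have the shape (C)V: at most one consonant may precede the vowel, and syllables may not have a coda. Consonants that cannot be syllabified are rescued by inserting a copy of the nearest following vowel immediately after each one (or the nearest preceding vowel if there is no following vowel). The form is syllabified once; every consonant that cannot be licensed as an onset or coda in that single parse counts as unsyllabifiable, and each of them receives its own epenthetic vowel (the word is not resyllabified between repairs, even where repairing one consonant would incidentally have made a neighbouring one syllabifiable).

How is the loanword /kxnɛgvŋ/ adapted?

Under (C)V, the unsyllabifiable consonants are /k/, /x/, /g/, /v/, /ŋ/ (no codas are permitted; onsets are limited to one consonant).
Inserting the epenthetic vowel yields /k/ → /kɛ/, /x/ → /xɛ/, /g/ → /gɛ/, /v/ → /vɛ/, /ŋ/ → /ŋɛ/.

kɛxɛnɛgɛvɛŋɛ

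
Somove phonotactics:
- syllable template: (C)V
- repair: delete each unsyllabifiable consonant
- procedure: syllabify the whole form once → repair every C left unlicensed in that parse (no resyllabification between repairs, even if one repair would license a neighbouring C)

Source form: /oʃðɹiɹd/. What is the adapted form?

The consonants /ʃ/, /ð/, /ɹ/, /d/ cannot be parsed into a legal (C)V syllable (no codas are permitted; onsets are limited to one consonant).
Deleting the stranded consonants removes /ʃ/, /ð/, /ɹ/, /d/.

oɹi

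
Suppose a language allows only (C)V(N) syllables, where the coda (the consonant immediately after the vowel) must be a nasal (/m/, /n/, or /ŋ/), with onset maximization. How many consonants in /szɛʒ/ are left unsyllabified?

2

Syllabifying with onset maximization leaves /s/, /ʒ/ stranded (only a nasal (/m/, /n/, or /ŋ/) is licensed in coda position; onsets are limited to one consonant).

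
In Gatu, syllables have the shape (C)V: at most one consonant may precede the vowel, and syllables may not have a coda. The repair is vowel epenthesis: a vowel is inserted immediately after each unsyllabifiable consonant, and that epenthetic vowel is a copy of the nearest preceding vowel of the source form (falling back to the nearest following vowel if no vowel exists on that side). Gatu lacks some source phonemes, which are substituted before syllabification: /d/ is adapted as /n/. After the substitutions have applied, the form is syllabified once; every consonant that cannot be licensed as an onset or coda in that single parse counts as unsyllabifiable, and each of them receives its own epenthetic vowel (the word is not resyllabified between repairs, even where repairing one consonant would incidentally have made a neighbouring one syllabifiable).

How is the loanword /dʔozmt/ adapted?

noʔozomoto

Substitution: /d/ → /n/, giving /nʔozmt/.
The consonants /n/, /z/, /m/, /t/ cannot be parsed into a legal (C)V syllable (no codas are permitted; onsets are limited to one consonant).
Each unlicensed consonant becomes the onset of a new syllable: /n/ → /no/, /z/ → /zo/, /m/ → /mo/, /t/ → /to/.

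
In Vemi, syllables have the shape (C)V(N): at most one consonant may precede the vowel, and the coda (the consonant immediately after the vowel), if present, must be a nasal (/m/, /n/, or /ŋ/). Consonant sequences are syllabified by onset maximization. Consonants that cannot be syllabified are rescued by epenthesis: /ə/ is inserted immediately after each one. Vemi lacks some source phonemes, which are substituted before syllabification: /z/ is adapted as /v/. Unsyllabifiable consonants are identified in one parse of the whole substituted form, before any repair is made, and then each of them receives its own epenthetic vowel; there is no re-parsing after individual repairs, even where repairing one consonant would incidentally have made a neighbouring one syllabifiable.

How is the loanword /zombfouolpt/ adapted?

vombəfouoləpətə

Substitution: /z/ → /v/, giving /vombfouolpt/.
Under (C)V(N), the unsyllabifiable consonants are /b/, /l/, /p/, /t/ (only a nasal (/m/, /n/, or /ŋ/) is licensed in coda position; onsets are limited to one consonant).
Inserting the epenthetic vowel yields /b/ → /bə/, /l/ → /lə/, /p/ → /pə/, /t/ → /tə/.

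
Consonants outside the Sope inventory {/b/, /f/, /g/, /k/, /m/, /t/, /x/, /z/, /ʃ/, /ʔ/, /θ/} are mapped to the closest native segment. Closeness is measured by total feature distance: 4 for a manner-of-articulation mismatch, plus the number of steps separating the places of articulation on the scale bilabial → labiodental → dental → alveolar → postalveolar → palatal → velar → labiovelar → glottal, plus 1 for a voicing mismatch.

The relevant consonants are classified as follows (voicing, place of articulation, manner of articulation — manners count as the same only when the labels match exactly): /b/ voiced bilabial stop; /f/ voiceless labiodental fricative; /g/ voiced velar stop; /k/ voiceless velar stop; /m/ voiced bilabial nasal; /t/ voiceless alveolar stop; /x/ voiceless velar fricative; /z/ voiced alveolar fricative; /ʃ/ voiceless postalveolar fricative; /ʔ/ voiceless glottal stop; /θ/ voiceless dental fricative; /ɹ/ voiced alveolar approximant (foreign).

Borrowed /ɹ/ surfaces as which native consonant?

/z/ is closest: manner differs (approximant→fricative, +4), place distance 0 (alveolar→alveolar), same voicing; total 4. Next closest is /t/ at distance 5.

z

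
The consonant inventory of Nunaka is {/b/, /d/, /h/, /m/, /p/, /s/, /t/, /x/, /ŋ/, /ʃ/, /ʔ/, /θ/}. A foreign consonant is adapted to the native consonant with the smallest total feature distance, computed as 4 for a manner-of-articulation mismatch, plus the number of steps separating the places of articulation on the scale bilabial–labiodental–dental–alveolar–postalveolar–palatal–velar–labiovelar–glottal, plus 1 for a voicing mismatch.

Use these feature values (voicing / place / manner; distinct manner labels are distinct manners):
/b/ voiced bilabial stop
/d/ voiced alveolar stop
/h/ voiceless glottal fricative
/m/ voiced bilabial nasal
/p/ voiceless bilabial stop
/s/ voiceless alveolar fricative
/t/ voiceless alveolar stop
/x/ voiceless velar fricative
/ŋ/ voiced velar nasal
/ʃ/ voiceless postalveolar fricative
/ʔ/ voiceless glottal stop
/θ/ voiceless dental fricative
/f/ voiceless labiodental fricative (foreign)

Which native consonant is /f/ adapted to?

θ

/θ/ is closest: same manner (fricative), place distance 1 (labiodental→dental), same voicing; total 1. Next closest is /s/ at distance 2.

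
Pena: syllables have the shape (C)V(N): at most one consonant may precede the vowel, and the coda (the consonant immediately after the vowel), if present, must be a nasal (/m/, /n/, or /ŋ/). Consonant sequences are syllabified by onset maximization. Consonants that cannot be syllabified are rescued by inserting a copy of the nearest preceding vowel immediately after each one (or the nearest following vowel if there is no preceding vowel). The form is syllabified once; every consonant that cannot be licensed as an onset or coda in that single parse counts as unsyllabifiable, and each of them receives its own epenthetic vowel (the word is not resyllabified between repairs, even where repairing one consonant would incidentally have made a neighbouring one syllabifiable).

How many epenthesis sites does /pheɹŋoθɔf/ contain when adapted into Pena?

The unsyllabifiable consonants are /p/, /ɹ/, /f/; each receives one epenthetic vowel.

3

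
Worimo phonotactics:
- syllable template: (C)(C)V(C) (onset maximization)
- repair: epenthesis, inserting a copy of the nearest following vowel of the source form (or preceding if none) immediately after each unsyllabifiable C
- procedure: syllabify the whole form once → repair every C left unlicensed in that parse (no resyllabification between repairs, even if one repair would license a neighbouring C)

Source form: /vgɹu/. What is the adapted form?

Under (C)(C)V(C), the unsyllabifiable consonants are /v/ (at most one coda consonant is licensed; onsets may contain at most 2 consonants).
Inserting the epenthetic vowel yields /v/ → /vu/.

vugɹu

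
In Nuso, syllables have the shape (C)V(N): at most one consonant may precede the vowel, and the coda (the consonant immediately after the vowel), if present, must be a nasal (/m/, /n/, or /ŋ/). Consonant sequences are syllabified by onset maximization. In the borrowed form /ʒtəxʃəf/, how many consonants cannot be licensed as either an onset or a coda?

Under (C)V(N), the unsyllabifiable consonants are /ʒ/, /x/, /f/ (only a nasal (/m/, /n/, or /ŋ/) is licensed in coda position; onsets are limited to one consonant).

3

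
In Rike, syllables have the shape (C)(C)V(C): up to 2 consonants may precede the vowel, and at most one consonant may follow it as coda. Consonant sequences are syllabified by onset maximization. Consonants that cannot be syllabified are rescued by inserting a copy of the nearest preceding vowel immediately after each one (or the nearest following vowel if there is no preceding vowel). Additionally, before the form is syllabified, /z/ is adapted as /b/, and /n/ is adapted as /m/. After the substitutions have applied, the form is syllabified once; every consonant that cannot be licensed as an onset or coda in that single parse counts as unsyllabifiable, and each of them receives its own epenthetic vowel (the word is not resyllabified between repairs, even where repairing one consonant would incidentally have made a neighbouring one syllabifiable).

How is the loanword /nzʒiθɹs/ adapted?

Substitution: /n/ → /m/, /z/ → /b/, giving /mbʒiθɹs/.
Syllabifying with onset maximization leaves /m/, /ɹ/, /s/ stranded (at most one coda consonant is licensed; onsets may contain at most 2 consonants).
Inserting the epenthetic vowel yields /m/ → /mi/, /ɹ/ → /ɹi/, /s/ → /si/.

mibʒiθɹisi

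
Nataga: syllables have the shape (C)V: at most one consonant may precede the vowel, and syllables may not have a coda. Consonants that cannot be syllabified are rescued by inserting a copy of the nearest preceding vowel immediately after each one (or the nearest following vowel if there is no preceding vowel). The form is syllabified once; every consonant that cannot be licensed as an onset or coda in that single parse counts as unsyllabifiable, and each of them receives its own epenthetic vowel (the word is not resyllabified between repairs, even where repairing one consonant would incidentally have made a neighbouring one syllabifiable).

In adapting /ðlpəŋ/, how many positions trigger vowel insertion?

The unsyllabifiable consonants are /ð/, /l/, /ŋ/; each receives one epenthetic vowel.

3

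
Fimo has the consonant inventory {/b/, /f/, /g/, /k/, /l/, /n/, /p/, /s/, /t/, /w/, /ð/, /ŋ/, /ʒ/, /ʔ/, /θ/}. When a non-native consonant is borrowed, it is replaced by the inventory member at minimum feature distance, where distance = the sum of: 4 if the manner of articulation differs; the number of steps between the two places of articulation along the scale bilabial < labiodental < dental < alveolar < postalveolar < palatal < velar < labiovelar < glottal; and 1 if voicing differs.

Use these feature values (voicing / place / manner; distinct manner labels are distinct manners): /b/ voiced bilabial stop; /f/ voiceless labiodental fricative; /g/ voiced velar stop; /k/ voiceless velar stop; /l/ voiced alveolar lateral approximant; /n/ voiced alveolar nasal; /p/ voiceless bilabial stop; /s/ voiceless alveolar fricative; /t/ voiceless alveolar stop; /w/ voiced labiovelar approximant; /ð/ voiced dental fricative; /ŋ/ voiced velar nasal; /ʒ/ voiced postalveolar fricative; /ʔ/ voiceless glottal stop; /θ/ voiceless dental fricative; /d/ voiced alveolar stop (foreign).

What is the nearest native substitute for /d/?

t

/t/ is closest: same manner (stop), place distance 0 (alveolar→alveolar), voicing differs (+1); total 1. Next closest is /b/ at distance 3.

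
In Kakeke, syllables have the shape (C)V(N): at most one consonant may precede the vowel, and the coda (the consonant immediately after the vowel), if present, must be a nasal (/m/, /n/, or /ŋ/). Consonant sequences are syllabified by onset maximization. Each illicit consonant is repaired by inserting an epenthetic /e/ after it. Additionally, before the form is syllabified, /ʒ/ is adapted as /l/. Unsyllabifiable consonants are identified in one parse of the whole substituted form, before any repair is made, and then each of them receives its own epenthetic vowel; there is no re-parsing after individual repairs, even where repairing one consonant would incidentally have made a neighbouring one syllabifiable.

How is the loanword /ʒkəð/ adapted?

Substitution: /ʒ/ → /l/, giving /lkəð/.
The consonants /l/, /ð/ cannot be parsed into a legal (C)V(N) syllable (only a nasal (/m/, /n/, or /ŋ/) is licensed in coda position; onsets are limited to one consonant).
Epenthesis after each stranded consonant: /l/ → /le/, /ð/ → /ðe/.

lekəðe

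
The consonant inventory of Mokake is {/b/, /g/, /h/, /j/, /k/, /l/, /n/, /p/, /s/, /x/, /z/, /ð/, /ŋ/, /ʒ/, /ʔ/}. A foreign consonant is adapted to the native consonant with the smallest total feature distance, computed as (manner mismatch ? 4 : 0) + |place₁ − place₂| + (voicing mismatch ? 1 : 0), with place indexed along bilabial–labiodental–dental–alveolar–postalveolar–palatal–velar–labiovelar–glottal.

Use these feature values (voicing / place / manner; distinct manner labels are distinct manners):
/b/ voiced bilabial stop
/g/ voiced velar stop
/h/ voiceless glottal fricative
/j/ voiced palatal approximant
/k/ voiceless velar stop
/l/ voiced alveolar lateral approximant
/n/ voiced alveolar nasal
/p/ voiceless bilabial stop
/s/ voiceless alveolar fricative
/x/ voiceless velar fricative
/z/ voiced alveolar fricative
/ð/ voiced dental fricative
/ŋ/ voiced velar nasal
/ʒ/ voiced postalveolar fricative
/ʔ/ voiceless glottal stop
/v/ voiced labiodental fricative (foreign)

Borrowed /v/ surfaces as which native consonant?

ð

/ð/ is closest: same manner (fricative), place distance 1 (labiodental→dental), same voicing; total 1. Next closest is /z/ at distance 2.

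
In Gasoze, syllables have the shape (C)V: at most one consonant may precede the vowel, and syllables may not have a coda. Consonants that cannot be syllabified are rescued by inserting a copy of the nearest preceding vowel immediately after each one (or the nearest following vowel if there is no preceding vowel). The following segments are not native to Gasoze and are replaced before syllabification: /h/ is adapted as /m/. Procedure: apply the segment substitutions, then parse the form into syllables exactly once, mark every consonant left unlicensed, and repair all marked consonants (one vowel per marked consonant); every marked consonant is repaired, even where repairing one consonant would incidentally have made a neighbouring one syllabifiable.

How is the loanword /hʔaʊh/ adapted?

maʔaʊmʊ

Substitution: /h/ → /m/, giving /mʔaʊm/.
Under (C)V, the unsyllabifiable consonants are /m/, /m/ (no codas are permitted; onsets are limited to one consonant).
Epenthesis after each stranded consonant: /m/ → /ma/, /m/ → /mʊ/.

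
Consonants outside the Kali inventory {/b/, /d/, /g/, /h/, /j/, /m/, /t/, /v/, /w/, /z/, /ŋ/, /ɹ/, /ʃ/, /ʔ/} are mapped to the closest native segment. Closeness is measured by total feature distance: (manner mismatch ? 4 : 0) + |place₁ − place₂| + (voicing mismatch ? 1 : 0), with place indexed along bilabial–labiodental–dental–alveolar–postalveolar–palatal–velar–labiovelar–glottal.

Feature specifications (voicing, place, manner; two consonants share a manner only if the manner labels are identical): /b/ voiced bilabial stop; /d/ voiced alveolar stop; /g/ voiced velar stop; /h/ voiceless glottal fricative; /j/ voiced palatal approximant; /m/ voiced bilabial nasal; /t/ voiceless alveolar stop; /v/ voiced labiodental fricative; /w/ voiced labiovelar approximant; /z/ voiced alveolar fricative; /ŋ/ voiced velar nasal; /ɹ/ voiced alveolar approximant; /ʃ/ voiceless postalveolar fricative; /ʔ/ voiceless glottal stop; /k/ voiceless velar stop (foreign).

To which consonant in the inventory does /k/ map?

/g/ is closest: same manner (stop), place distance 0 (velar→velar), voicing differs (+1); total 1. Next closest is /ʔ/ at distance 2.

g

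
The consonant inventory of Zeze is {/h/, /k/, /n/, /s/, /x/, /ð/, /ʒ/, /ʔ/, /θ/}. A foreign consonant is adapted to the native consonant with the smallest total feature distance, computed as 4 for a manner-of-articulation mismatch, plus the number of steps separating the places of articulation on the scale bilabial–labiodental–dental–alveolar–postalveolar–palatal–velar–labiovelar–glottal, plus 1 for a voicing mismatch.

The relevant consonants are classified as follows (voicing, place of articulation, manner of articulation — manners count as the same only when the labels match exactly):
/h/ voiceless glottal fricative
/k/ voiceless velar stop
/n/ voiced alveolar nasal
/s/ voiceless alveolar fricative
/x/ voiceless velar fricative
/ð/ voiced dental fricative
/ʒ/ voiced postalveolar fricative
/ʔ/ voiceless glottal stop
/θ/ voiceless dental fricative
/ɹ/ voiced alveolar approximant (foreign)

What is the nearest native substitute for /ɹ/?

n

/n/ is closest: manner differs (approximant→nasal, +4), place distance 0 (alveolar→alveolar), same voicing; total 4. Next closest is /s/ at distance 5.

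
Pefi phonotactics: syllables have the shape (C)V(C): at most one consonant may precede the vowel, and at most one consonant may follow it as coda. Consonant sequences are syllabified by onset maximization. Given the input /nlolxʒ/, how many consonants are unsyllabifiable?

The consonants /n/, /x/, /ʒ/ cannot be parsed into a legal (C)V(C) syllable (at most one coda consonant is licensed; onsets are limited to one consonant).

3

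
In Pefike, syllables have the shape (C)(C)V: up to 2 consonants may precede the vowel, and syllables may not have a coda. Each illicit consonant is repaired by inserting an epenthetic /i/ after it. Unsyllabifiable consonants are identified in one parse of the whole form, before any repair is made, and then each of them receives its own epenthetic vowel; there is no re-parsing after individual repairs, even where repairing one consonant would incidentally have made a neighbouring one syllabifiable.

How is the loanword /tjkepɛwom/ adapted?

Under (C)(C)V, the unsyllabifiable consonants are /t/, /m/ (no codas are permitted; onsets may contain at most 2 consonants).
Each unlicensed consonant becomes the onset of a new syllable: /t/ → /ti/, /m/ → /mi/.

tijkepɛwomi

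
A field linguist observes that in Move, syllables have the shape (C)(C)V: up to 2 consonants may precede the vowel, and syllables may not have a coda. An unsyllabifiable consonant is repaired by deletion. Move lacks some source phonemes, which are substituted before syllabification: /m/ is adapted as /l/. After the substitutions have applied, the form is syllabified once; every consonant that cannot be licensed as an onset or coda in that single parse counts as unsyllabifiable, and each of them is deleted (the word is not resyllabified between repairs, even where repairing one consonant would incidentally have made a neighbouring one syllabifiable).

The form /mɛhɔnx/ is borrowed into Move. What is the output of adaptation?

lɛhɔ

Substitution: /m/ → /l/, giving /lɛhɔnx/.
Under (C)(C)V, the unsyllabifiable consonants are /n/, /x/ (no codas are permitted; onsets may contain at most 2 consonants).
Deleting the stranded consonants removes /n/, /x/.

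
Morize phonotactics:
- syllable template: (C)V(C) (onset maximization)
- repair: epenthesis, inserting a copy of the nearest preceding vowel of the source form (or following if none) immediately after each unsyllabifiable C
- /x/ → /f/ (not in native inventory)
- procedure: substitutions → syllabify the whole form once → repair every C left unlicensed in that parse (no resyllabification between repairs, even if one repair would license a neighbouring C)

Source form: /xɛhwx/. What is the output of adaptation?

Substitution: /x/ → /f/, giving /fɛhwf/.
Under (C)V(C), the unsyllabifiable consonants are /w/, /f/ (at most one coda consonant is licensed; onsets are limited to one consonant).
Inserting the epenthetic vowel yields /w/ → /wɛ/, /f/ → /fɛ/.

fɛhwɛfɛ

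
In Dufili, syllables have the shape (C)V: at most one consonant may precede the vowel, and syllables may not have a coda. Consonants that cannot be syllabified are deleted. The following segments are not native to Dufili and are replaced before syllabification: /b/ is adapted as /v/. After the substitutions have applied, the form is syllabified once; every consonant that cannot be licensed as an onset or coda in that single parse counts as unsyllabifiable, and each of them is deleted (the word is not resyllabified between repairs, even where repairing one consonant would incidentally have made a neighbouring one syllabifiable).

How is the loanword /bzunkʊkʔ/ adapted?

Substitution: /b/ → /v/, giving /vzunkʊkʔ/.
The consonants /v/, /n/, /k/, /ʔ/ cannot be parsed into a legal (C)V syllable (no codas are permitted; onsets are limited to one consonant).
Deleting the stranded consonants removes /v/, /n/, /k/, /ʔ/.

zukʊ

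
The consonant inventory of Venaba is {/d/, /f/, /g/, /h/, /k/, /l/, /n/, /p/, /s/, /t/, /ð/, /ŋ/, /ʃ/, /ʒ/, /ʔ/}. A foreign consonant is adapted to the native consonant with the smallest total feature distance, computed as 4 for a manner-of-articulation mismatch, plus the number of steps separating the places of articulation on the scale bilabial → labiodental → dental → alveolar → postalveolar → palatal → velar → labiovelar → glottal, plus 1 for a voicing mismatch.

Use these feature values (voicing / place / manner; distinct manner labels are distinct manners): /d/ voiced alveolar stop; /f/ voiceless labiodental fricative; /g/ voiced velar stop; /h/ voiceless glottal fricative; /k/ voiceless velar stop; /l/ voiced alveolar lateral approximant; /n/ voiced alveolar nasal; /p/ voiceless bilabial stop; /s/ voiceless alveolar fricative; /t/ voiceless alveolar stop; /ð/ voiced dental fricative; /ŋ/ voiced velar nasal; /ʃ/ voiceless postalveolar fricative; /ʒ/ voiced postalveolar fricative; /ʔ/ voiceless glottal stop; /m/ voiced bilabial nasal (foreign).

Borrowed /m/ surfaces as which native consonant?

n

/n/ is closest: same manner (nasal), place distance 3 (bilabial→alveolar), same voicing; total 3. Next closest is /p/ at distance 5.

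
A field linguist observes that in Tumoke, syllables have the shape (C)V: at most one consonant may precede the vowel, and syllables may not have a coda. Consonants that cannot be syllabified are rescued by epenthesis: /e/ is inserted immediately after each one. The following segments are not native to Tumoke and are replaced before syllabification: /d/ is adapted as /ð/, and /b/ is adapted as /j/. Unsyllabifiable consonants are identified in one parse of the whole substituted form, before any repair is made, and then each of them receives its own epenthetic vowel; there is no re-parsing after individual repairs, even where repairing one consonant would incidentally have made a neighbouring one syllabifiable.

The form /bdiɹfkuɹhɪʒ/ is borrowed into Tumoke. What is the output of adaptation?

jeðiɹefekuɹehɪʒe

Substitution: /b/ → /j/, /d/ → /ð/, giving /jðiɹfkuɹhɪʒ/.
Syllabifying with onset maximization leaves /j/, /ɹ/, /f/, /ɹ/, /ʒ/ stranded (no codas are permitted; onsets are limited to one consonant).
Epenthesis after each stranded consonant: /j/ → /je/, /ɹ/ → /ɹe/, /f/ → /fe/, /ɹ/ → /ɹe/, /ʒ/ → /ʒe/.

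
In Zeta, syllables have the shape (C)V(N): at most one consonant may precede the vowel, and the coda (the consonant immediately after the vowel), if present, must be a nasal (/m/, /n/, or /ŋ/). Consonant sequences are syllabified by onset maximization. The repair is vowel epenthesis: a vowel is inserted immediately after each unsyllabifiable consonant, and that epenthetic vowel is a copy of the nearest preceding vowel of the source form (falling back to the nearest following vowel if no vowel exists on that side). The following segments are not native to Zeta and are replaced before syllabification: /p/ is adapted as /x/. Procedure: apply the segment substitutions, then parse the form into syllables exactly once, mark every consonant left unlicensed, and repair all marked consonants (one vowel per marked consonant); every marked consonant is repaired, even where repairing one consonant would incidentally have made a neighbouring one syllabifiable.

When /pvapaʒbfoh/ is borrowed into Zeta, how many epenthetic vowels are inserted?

4

After substitution the input is /xvaxaʒbfoh/.
The unsyllabifiable consonants are /x/, /ʒ/, /b/, /h/; each receives one epenthetic vowel.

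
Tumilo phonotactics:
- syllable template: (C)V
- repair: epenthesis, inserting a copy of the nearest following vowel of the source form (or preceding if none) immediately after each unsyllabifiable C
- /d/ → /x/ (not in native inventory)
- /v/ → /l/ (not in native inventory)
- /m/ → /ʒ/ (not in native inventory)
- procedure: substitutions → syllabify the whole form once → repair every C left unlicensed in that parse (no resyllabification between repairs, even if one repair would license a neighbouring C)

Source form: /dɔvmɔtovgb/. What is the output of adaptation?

xɔlɔʒɔtologobo

Substitution: /d/ → /x/, /v/ → /l/, /m/ → /ʒ/, giving /xɔlʒɔtolgb/.
The consonants /l/, /l/, /g/, /b/ cannot be parsed into a legal (C)V syllable (no codas are permitted; onsets are limited to one consonant).
Inserting the epenthetic vowel yields /l/ → /lɔ/, /l/ → /lo/, /g/ → /go/, /b/ → /bo/.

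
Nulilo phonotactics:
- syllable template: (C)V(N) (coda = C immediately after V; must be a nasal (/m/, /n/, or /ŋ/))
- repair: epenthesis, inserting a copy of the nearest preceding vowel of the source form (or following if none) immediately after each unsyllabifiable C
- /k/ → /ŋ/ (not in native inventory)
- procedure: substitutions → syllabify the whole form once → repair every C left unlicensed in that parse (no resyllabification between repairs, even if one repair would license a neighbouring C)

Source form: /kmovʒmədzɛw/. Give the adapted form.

ŋomovoʒomədəzɛwɛ

Substitution: /k/ → /ŋ/, giving /ŋmovʒmədzɛw/.
Syllabifying with onset maximization leaves /ŋ/, /v/, /ʒ/, /d/, /w/ stranded (only a nasal (/m/, /n/, or /ŋ/) is licensed in coda position; onsets are limited to one consonant).
Each unlicensed consonant becomes the onset of a new syllable: /ŋ/ → /ŋo/, /v/ → /vo/, /ʒ/ → /ʒo/, /d/ → /də/, /w/ → /wɛ/.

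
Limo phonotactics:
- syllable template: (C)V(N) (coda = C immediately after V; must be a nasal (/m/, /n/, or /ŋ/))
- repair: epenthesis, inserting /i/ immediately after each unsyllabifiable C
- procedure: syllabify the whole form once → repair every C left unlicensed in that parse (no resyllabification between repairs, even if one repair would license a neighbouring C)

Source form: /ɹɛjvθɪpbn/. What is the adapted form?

The consonants /j/, /v/, /p/, /b/, /n/ cannot be parsed into a legal (C)V(N) syllable (only a nasal (/m/, /n/, or /ŋ/) is licensed in coda position; onsets are limited to one consonant).
Inserting the epenthetic vowel yields /j/ → /ji/, /v/ → /vi/, /p/ → /pi/, /b/ → /bi/, /n/ → /ni/.

ɹɛjiviθɪpibini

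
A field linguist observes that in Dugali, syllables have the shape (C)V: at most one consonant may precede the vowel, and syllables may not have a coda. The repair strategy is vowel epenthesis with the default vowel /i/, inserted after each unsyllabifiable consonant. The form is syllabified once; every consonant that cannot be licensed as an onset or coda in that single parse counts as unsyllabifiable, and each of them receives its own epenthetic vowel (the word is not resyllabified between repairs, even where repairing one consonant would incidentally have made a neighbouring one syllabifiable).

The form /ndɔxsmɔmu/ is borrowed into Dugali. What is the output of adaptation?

Under (C)V, the unsyllabifiable consonants are /n/, /x/, /s/ (no codas are permitted; onsets are limited to one consonant).
Each unlicensed consonant becomes the onset of a new syllable: /n/ → /ni/, /x/ → /xi/, /s/ → /si/.

nidɔxisimɔmu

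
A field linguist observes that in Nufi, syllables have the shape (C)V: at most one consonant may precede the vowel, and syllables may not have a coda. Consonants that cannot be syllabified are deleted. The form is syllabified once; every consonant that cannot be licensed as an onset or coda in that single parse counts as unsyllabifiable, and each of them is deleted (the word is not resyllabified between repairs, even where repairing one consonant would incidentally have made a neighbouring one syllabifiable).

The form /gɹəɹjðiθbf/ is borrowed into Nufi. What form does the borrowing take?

Syllabifying with onset maximization leaves /g/, /ɹ/, /j/, /θ/, /b/, /f/ stranded (no codas are permitted; onsets are limited to one consonant).
Deletion applies to /g/, /ɹ/, /j/, /θ/, /b/, /f/.

ɹəði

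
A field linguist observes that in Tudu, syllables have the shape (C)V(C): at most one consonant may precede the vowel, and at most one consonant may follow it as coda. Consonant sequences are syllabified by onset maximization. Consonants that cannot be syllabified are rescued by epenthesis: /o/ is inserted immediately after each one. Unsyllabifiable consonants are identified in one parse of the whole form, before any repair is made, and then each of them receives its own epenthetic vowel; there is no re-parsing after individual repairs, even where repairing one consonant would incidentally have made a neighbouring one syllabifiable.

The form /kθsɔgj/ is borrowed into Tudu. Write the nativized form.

koθosɔgjo

Under (C)V(C), the unsyllabifiable consonants are /k/, /θ/, /j/ (at most one coda consonant is licensed; onsets are limited to one consonant).
Epenthesis after each stranded consonant: /k/ → /ko/, /θ/ → /θo/, /j/ → /jo/.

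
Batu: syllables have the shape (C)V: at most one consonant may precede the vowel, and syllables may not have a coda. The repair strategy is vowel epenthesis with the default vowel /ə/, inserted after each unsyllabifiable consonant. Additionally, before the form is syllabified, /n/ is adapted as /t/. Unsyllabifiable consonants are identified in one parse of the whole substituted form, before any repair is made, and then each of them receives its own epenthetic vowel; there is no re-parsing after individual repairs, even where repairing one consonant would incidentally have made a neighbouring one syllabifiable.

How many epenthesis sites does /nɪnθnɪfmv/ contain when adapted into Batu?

After substitution the input is /tɪtθtɪfmv/.
The unsyllabifiable consonants are /t/, /θ/, /f/, /m/, /v/; each receives one epenthetic vowel.

5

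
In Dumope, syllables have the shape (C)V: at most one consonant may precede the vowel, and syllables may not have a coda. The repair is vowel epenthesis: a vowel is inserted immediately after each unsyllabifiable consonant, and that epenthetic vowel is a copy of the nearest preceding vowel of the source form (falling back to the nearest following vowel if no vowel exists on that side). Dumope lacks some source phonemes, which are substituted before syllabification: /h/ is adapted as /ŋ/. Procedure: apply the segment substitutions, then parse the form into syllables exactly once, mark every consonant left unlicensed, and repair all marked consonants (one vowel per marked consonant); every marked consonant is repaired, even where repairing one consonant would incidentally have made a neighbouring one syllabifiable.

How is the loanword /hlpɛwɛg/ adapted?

ŋɛlɛpɛwɛgɛ

Substitution: /h/ → /ŋ/, giving /ŋlpɛwɛg/.
The consonants /ŋ/, /l/, /g/ cannot be parsed into a legal (C)V syllable (no codas are permitted; onsets are limited to one consonant).
Epenthesis after each stranded consonant: /ŋ/ → /ŋɛ/, /l/ → /lɛ/, /g/ → /gɛ/.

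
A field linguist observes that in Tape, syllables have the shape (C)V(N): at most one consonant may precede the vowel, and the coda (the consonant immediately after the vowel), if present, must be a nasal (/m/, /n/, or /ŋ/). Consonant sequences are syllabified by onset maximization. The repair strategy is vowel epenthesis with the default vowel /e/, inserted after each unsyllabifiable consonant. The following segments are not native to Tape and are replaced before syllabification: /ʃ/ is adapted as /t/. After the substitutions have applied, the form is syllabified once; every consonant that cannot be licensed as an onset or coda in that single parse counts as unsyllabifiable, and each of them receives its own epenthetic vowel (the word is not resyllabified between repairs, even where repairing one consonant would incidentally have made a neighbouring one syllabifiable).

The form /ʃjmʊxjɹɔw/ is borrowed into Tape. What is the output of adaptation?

tejemʊxejeɹɔwe

Substitution: /ʃ/ → /t/, giving /tjmʊxjɹɔw/.
The consonants /t/, /j/, /x/, /j/, /w/ cannot be parsed into a legal (C)V(N) syllable (only a nasal (/m/, /n/, or /ŋ/) is licensed in coda position; onsets are limited to one consonant).
Inserting the epenthetic vowel yields /t/ → /te/, /j/ → /je/, /x/ → /xe/, /j/ → /je/, /w/ → /we/.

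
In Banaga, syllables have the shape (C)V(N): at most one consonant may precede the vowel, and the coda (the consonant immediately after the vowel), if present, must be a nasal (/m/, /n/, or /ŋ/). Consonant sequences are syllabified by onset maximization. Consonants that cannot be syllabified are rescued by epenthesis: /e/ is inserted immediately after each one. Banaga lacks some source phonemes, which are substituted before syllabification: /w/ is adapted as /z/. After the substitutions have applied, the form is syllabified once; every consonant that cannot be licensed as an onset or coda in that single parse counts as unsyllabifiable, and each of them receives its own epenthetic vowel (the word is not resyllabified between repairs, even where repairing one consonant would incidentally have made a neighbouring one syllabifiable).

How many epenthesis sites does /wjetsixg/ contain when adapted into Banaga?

4

After substitution the input is /zjetsixg/.
The unsyllabifiable consonants are /z/, /t/, /x/, /g/; each receives one epenthetic vowel.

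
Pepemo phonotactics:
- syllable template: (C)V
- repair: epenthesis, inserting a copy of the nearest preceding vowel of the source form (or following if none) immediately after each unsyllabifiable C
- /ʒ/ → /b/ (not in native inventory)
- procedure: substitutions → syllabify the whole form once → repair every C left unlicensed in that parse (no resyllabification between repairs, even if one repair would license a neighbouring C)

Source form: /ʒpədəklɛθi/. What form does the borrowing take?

Substitution: /ʒ/ → /b/, giving /bpədəklɛθi/.
The consonants /b/, /k/ cannot be parsed into a legal (C)V syllable (no codas are permitted; onsets are limited to one consonant).
Each unlicensed consonant becomes the onset of a new syllable: /b/ → /bə/, /k/ → /kə/.

bəpədəkəlɛθi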